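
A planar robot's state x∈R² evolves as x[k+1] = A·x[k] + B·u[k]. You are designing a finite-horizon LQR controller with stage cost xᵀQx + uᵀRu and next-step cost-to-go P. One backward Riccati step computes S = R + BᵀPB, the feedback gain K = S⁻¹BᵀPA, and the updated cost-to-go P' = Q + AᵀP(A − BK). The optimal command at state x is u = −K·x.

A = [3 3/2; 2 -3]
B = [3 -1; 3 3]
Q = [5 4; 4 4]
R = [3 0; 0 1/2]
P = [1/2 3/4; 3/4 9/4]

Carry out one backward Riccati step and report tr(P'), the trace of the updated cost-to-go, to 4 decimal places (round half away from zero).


BᵀP = [3.7500 9.0000; 1.7500 6.0000]
S = R + BᵀPB = [3 0; 0 1/2] + [38.2500 23.2500; 23.2500 16.2500] = [41.2500 23.2500; 23.2500 16.7500]
BᵀPA = [29.2500 -21.3750; 17.2500 -15.3750]
K = S⁻¹·BᵀPA = [0.5910 -0.0037; 0.2095 -0.9127]
A−BK = [1.4364 0.5985; -0.4015 -0.2506]
AᵀP(A−BK) = [1.5991 0.1038; 0.1038 0.5120]
P' = Q + AᵀP(A−BK) = [6.5991 4.1038; 4.1038 4.5120]
tr(P') = 11.1111

11.1111


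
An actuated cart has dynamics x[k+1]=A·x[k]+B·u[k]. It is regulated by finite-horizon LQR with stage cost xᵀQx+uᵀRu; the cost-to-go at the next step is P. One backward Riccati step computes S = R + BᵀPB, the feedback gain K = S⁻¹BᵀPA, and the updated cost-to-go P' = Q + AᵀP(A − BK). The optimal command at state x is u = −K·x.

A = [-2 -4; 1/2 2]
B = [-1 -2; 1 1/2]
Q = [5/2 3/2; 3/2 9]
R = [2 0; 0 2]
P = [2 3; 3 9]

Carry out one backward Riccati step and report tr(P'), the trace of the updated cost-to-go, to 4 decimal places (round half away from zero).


BᵀP = [1.0000 6.0000; -2.5000 -1.5000]
S = R + BᵀPB = [2 0; 0 2] + [5.0000 1.0000; 1.0000 4.2500] = [7.0000 1.0000; 1.0000 6.2500]
BᵀPA = [1.0000 8.0000; 4.2500 7.0000]
K = S⁻¹·BᵀPA = [0.0468 1.0058; 0.6725 0.9591]
A−BK = [-0.6082 -1.0760; 0.1170 0.5146]
AᵀP(A−BK) = [1.3450 1.9181; 1.9181 5.2398]
P' = Q + AᵀP(A−BK) = [3.8450 3.4181; 3.4181 14.2398]
tr(P') = 18.0848

18.0848


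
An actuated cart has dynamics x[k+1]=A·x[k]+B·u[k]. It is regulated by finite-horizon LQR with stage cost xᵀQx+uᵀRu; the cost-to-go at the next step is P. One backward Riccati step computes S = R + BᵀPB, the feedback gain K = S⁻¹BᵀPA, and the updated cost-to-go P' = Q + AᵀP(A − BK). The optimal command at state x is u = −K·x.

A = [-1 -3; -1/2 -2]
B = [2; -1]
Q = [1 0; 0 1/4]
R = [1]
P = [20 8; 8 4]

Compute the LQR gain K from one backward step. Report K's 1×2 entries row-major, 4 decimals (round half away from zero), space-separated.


-0.7170 -2.2642

BᵀP = [32.0000 12.0000]
S = R + BᵀPB = [1] + [52.0000] = [53.0000]
BᵀPA = [-38.0000 -120.0000]
K = S⁻¹·BᵀPA = [-0.7170 -2.2642]
A−BK = [0.4340 1.5283; -1.2170 -4.2642]
AᵀP(A−BK) = [1.7547 5.9623; 5.9623 20.3019]
P' = Q + AᵀP(A−BK) = [2.7547 5.9623; 5.9623 20.5519]
tr(P') = 23.3066


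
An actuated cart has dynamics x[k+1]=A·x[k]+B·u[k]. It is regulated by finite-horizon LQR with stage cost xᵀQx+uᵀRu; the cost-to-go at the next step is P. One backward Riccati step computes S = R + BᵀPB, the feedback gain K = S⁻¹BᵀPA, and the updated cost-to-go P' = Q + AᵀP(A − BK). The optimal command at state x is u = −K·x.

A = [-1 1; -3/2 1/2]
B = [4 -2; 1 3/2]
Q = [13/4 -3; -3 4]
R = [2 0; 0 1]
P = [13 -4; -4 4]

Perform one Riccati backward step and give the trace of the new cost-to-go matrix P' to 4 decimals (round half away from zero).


BᵀP = [48.0000 -12.0000; -32.0000 14.0000]
S = R + BᵀPB = [2 0; 0 1] + [180.0000 -114.0000; -114.0000 85.0000] = [182.0000 -114.0000; -114.0000 86.0000]
BᵀPA = [-30.0000 42.0000; 11.0000 -25.0000]
K = S⁻¹·BᵀPA = [-0.4992 0.2869; -0.5339 0.0896]
A−BK = [-0.0708 0.0316; -0.1999 0.0787]
AᵀP(A−BK) = [0.8953 -0.3788; -0.3788 0.1905]
P' = Q + AᵀP(A−BK) = [4.1453 -3.3788; -3.3788 4.1905]
tr(P') = 8.3358

8.3358


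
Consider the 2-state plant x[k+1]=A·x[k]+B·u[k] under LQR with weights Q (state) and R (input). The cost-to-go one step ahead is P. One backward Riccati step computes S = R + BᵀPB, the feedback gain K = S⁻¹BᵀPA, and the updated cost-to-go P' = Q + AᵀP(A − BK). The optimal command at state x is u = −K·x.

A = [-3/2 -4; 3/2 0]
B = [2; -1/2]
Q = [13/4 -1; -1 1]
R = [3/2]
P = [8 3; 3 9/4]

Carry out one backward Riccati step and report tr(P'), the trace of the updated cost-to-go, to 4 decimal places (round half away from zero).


BᵀP = [14.5000 4.8750]
S = R + BᵀPB = [3/2] + [26.5625] = [28.0625]
BᵀPA = [-14.4375 -58.0000]
K = S⁻¹·BᵀPA = [-0.5145 -2.0668]
A−BK = [-0.4710 0.1336; 1.2428 -1.0334]
AᵀP(A−BK) = [2.1347 0.1604; 0.1604 8.1247]
P' = Q + AᵀP(A−BK) = [5.3847 -0.8396; -0.8396 9.1247]
tr(P') = 14.5095

14.5095


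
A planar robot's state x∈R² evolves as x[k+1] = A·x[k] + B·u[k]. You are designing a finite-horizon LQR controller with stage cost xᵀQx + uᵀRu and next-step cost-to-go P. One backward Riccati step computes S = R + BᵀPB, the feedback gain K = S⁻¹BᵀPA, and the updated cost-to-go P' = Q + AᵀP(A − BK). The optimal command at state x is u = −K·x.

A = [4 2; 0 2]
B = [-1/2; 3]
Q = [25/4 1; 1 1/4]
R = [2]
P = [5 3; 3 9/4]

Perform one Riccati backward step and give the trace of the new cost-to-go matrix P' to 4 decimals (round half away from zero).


54.7931

BᵀP = [6.5000 5.2500]
S = R + BᵀPB = [2] + [12.5000] = [14.5000]
BᵀPA = [26.0000 23.5000]
K = S⁻¹·BᵀPA = [1.7931 1.6207]
A−BK = [4.8966 2.8103; -5.3793 -2.8621]
AᵀP(A−BK) = [33.3793 21.8621; 21.8621 14.9138]
P' = Q + AᵀP(A−BK) = [39.6293 22.8621; 22.8621 15.1638]
tr(P') = 54.7931


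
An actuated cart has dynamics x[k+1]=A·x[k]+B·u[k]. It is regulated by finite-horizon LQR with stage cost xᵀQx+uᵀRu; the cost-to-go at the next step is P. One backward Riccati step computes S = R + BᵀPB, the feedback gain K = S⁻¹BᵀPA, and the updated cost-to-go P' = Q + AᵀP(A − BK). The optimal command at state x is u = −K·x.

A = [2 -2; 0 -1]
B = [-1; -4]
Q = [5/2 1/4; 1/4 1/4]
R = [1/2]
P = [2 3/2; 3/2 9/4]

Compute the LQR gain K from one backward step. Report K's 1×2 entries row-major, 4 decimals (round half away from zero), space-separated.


-0.3168 0.5248

BᵀP = [-8.0000 -10.5000]
S = R + BᵀPB = [1/2] + [50.0000] = [50.5000]
BᵀPA = [-16.0000 26.5000]
K = S⁻¹·BᵀPA = [-0.3168 0.5248]
A−BK = [1.6832 -1.4752; -1.2673 1.0990]
AᵀP(A−BK) = [2.9307 -2.6040; -2.6040 2.3441]
P' = Q + AᵀP(A−BK) = [5.4307 -2.3540; -2.3540 2.5941]
tr(P') = 8.0248


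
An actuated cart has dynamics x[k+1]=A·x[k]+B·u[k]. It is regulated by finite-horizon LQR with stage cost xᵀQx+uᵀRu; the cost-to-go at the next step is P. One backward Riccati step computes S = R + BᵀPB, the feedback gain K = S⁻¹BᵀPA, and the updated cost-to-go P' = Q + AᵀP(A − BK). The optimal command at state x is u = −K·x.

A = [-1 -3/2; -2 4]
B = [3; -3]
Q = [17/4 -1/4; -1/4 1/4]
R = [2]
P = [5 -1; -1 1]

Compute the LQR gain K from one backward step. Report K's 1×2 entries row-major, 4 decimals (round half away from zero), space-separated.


-0.0811 -0.6892

BᵀP = [18.0000 -6.0000]
S = R + BᵀPB = [2] + [72.0000] = [74.0000]
BᵀPA = [-6.0000 -51.0000]
K = S⁻¹·BᵀPA = [-0.0811 -0.6892]
A−BK = [-0.7568 0.5676; -2.2432 1.9324]
AᵀP(A−BK) = [4.5135 -3.6351; -3.6351 4.1014]
P' = Q + AᵀP(A−BK) = [8.7635 -3.8851; -3.8851 4.3514]
tr(P') = 13.1149


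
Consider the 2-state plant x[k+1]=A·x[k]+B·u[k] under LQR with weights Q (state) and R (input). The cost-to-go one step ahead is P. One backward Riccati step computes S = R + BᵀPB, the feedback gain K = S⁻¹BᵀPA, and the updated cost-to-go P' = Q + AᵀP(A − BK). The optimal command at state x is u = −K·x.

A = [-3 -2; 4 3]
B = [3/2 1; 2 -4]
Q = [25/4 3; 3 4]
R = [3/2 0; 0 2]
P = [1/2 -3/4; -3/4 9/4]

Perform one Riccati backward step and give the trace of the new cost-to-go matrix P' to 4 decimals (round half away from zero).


BᵀP = [-0.7500 3.3750; 3.5000 -9.7500]
S = R + BᵀPB = [3/2 0; 0 2] + [5.6250 -14.2500; -14.2500 42.5000] = [7.1250 -14.2500; -14.2500 44.5000]
BᵀPA = [15.7500 11.6250; -49.5000 -36.2500]
K = S⁻¹·BᵀPA = [-0.0395 0.0066; -1.1250 -0.8125]
A−BK = [-1.8158 -1.1974; -0.4211 -0.2632]
AᵀP(A−BK) = [3.4342 2.4276; 2.4276 1.7204]
P' = Q + AᵀP(A−BK) = [9.6842 5.4276; 5.4276 5.7204]
tr(P') = 15.4046

15.4046


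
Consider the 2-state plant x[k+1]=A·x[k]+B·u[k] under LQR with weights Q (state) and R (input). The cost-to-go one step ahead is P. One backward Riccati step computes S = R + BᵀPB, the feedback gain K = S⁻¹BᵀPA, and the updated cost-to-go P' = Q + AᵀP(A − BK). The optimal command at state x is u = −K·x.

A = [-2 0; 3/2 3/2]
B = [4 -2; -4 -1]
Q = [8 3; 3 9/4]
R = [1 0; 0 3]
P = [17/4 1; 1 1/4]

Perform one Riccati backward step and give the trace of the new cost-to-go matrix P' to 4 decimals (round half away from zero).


BᵀP = [13.0000 3.0000; -9.5000 -2.2500]
S = R + BᵀPB = [1 0; 0 3] + [40.0000 -29.0000; -29.0000 21.2500] = [41.0000 -29.0000; -29.0000 24.2500]
BᵀPA = [-21.5000 4.5000; 15.6250 -3.3750]
K = S⁻¹·BᵀPA = [-0.4454 0.0734; 0.1117 -0.0514]
A−BK = [0.0049 -0.3964; -0.1697 1.7423]
AᵀP(A−BK) = [0.2414 -0.0563; -0.0563 0.0587]
P' = Q + AᵀP(A−BK) = [8.2414 2.9437; 2.9437 2.3087]
tr(P') = 10.5502

10.5502


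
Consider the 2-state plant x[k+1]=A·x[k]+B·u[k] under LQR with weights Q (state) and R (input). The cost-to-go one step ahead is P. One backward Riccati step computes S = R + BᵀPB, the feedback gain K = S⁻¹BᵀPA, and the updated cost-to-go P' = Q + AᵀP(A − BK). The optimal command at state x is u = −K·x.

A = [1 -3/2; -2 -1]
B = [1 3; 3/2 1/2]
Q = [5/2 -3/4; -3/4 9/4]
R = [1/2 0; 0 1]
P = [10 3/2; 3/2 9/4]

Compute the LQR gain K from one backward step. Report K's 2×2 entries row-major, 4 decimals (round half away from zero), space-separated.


-1.3381 -0.5248 0.7489 -0.3246

BᵀP = [12.2500 4.8750; 30.7500 5.6250]
S = R + BᵀPB = [1/2 0; 0 1] + [19.5625 39.1875; 39.1875 95.0625] = [20.0625 39.1875; 39.1875 96.0625]
BᵀPA = [2.5000 -23.2500; 19.5000 -51.7500]
K = S⁻¹·BᵀPA = [-1.3381 -0.5248; 0.7489 -0.3246]
A−BK = [0.0915 -0.0013; -0.3672 -0.0505]
AᵀP(A−BK) = [1.7425 0.1423; 0.1423 0.2490]
P' = Q + AᵀP(A−BK) = [4.2425 -0.6077; -0.6077 2.4990]
tr(P') = 6.7415


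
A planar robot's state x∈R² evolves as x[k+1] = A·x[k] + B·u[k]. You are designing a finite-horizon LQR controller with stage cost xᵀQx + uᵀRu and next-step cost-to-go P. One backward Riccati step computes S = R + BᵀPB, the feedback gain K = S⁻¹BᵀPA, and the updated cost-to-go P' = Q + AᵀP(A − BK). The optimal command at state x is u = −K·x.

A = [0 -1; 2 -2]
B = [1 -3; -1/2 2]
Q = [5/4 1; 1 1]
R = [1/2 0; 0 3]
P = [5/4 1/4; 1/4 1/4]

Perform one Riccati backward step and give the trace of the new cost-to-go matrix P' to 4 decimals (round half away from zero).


5.0833

BᵀP = [1.1250 0.1250; -3.2500 -0.2500]
S = R + BᵀPB = [1/2 0; 0 3] + [1.0625 -3.1250; -3.1250 9.2500] = [1.5625 -3.1250; -3.1250 12.2500]
BᵀPA = [0.2500 -1.3750; -0.5000 3.7500]
K = S⁻¹·BᵀPA = [0.1600 -0.5467; 0.0000 0.1667]
A−BK = [-0.1600 0.0467; 2.0800 -2.6067]
AᵀP(A−BK) = [0.9600 -1.2800; -1.2800 1.8733]
P' = Q + AᵀP(A−BK) = [2.2100 -0.2800; -0.2800 2.8733]
tr(P') = 5.0833


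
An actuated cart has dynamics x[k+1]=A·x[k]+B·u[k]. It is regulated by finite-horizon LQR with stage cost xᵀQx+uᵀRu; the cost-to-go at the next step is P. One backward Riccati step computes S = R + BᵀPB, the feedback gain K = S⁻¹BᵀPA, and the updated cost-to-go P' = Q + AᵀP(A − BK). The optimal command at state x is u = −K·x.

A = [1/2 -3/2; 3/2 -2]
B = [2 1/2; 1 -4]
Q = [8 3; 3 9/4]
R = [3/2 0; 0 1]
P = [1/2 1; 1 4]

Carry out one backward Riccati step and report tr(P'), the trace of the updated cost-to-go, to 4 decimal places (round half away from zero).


11.1007

BᵀP = [2.0000 6.0000; -3.7500 -15.5000]
S = R + BᵀPB = [3/2 0; 0 1] + [10.0000 -23.0000; -23.0000 60.1250] = [11.5000 -23.0000; -23.0000 61.1250]
BᵀPA = [10.0000 -15.0000; -25.1250 36.6250]
K = S⁻¹·BᵀPA = [0.1919 -0.4283; -0.3388 0.4380]
A−BK = [0.2857 -0.8624; -0.0473 0.1804]
AᵀP(A−BK) = [0.1928 -0.3367; -0.3367 0.6579]
P' = Q + AᵀP(A−BK) = [8.1928 2.6633; 2.6633 2.9079]
tr(P') = 11.1007


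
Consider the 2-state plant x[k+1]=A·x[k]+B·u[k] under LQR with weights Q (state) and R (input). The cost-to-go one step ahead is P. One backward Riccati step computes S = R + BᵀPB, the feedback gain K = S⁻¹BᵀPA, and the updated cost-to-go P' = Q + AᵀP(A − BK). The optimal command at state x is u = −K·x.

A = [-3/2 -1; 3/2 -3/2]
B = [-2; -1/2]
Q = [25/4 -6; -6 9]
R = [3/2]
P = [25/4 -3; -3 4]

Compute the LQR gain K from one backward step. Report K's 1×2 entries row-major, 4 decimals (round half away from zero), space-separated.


1.0465 0.2326

BᵀP = [-11.0000 4.0000]
S = R + BᵀPB = [3/2] + [20.0000] = [21.5000]
BᵀPA = [22.5000 5.0000]
K = S⁻¹·BᵀPA = [1.0465 0.2326]
A−BK = [0.5930 -0.5349; 2.0233 -1.3837]
AᵀP(A−BK) = [13.0160 -7.1076; -7.1076 5.0872]
P' = Q + AᵀP(A−BK) = [19.2660 -13.1076; -13.1076 14.0872]
tr(P') = 33.3532


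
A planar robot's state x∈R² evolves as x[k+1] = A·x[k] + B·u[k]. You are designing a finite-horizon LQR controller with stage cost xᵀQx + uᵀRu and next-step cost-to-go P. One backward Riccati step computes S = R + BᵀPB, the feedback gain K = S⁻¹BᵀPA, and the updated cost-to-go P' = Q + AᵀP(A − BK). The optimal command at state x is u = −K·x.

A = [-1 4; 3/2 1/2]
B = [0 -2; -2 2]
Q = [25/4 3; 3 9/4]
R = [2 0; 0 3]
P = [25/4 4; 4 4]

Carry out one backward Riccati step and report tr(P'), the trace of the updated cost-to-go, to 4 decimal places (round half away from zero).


BᵀP = [-8.0000 -8.0000; -4.5000 0.0000]
S = R + BᵀPB = [2 0; 0 3] + [16.0000 0.0000; 0.0000 9.0000] = [18.0000 0.0000; 0.0000 12.0000]
BᵀPA = [-4.0000 -36.0000; 4.5000 -18.0000]
K = S⁻¹·BᵀPA = [-0.2222 -2.0000; 0.3750 -1.5000]
A−BK = [-0.2500 1.0000; 0.3056 -0.5000]
AᵀP(A−BK) = [0.6736 -1.2500; -1.2500 18.0000]
P' = Q + AᵀP(A−BK) = [6.9236 1.7500; 1.7500 20.2500]
tr(P') = 27.1736

27.1736


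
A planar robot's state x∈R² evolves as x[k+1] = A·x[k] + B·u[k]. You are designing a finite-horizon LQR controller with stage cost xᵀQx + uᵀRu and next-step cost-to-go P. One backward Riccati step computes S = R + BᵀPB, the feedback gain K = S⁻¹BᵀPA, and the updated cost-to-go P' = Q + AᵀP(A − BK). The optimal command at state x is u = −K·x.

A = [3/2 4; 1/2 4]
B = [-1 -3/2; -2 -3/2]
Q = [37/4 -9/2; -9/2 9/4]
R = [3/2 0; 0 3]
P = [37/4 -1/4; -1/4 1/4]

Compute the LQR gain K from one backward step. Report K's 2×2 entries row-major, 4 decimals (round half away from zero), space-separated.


BᵀP = [-8.7500 -0.2500; -13.5000 0.0000]
S = R + BᵀPB = [3/2 0; 0 3] + [9.2500 13.5000; 13.5000 20.2500] = [10.7500 13.5000; 13.5000 23.2500]
BᵀPA = [-13.2500 -36.0000; -20.2500 -54.0000]
K = S⁻¹·BᵀPA = [-0.5125 -1.5956; -0.5734 -1.3961]
A−BK = [0.1274 0.3102; -1.3850 -1.2853]
AᵀP(A−BK) = [2.0983 4.5873; 4.5873 11.1690]
P' = Q + AᵀP(A−BK) = [11.3483 0.0873; 0.0873 13.4190]
tr(P') = 24.7673

-0.5125 -1.5956 -0.5734 -1.3961


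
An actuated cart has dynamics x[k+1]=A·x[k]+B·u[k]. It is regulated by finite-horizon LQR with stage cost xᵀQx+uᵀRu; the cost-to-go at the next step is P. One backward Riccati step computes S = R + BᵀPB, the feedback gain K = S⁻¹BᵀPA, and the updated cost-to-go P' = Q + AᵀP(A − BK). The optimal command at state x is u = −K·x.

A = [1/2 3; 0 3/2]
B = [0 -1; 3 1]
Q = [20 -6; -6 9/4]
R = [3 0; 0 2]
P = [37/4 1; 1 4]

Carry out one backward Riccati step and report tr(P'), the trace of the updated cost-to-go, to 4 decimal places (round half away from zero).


BᵀP = [3.0000 12.0000; -8.2500 3.0000]
S = R + BᵀPB = [3 0; 0 2] + [36.0000 9.0000; 9.0000 11.2500] = [39.0000 9.0000; 9.0000 13.2500]
BᵀPA = [1.5000 27.0000; -4.1250 -20.2500]
K = S⁻¹·BᵀPA = [0.1308 1.2392; -0.4002 -2.3701]
A−BK = [0.0998 0.6299; 0.0077 0.1523]
AᵀP(A−BK) = [0.4656 2.9897; 2.9897 19.7969]
P' = Q + AᵀP(A−BK) = [20.4656 -3.0103; -3.0103 22.0469]
tr(P') = 42.5125

42.5125


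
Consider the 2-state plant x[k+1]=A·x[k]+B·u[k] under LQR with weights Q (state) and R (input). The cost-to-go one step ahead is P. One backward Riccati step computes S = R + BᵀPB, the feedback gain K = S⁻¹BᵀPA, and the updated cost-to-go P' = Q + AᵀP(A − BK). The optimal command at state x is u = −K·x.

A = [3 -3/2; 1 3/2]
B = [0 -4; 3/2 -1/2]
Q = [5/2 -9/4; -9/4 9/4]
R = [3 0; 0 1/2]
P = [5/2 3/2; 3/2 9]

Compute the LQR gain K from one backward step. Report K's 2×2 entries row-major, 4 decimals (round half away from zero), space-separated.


0.3545 0.9358 -0.7624 0.3100

BᵀP = [2.2500 13.5000; -10.7500 -10.5000]
S = R + BᵀPB = [3 0; 0 1/2] + [20.2500 -15.7500; -15.7500 48.2500] = [23.2500 -15.7500; -15.7500 48.7500]
BᵀPA = [20.2500 16.8750; -42.7500 0.3750]
K = S⁻¹·BᵀPA = [0.3545 0.9358; -0.7624 0.3100]
A−BK = [-0.0496 -0.2598; 0.0870 0.2513]
AᵀP(A−BK) = [0.7290 1.0535; 1.0535 3.2166]
P' = Q + AᵀP(A−BK) = [3.2290 -1.1965; -1.1965 5.4666]
tr(P') = 8.6956


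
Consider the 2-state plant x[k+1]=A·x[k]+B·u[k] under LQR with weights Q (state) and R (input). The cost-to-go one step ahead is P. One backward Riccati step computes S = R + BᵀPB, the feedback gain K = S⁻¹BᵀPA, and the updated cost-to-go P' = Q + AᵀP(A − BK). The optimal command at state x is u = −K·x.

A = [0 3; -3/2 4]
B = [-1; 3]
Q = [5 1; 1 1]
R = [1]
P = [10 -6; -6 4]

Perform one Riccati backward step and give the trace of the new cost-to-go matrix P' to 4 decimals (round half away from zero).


BᵀP = [-28.0000 18.0000]
S = R + BᵀPB = [1] + [82.0000] = [83.0000]
BᵀPA = [-27.0000 -12.0000]
K = S⁻¹·BᵀPA = [-0.3253 -0.1446]
A−BK = [-0.3253 2.8554; -0.5241 4.4337]
AᵀP(A−BK) = [0.2169 -0.9036; -0.9036 8.2651]
P' = Q + AᵀP(A−BK) = [5.2169 0.0964; 0.0964 9.2651]
tr(P') = 14.4819

14.4819


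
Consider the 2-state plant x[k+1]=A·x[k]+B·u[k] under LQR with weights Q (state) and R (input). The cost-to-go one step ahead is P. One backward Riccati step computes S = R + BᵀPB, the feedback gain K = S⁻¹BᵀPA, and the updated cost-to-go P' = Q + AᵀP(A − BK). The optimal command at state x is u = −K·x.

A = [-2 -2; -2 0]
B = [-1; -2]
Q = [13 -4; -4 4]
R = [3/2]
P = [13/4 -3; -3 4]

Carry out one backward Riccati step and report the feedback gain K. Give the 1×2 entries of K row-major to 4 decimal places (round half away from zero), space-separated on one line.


0.5143 -0.6286

BᵀP = [2.7500 -5.0000]
S = R + BᵀPB = [3/2] + [7.2500] = [8.7500]
BᵀPA = [4.5000 -5.5000]
K = S⁻¹·BᵀPA = [0.5143 -0.6286]
A−BK = [-1.4857 -2.6286; -0.9714 -1.2571]
AᵀP(A−BK) = [2.6857 3.8286; 3.8286 9.5429]
P' = Q + AᵀP(A−BK) = [15.6857 -0.1714; -0.1714 13.5429]
tr(P') = 29.2286


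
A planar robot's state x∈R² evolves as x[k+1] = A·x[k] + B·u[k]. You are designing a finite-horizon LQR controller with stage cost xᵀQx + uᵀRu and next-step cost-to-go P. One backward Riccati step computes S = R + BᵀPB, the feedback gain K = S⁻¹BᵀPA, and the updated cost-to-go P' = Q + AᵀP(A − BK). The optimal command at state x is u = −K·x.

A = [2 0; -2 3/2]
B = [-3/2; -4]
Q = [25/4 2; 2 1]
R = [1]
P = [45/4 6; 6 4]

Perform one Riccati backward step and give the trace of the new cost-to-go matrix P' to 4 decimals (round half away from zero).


BᵀP = [-40.8750 -25.0000]
S = R + BᵀPB = [1] + [161.3125] = [162.3125]
BᵀPA = [-31.7500 -37.5000]
K = S⁻¹·BᵀPA = [-0.1956 -0.2310]
A−BK = [1.7066 -0.3466; -2.7824 0.5759]
AᵀP(A−BK) = [6.7894 -1.3354; -1.3354 0.3362]
P' = Q + AᵀP(A−BK) = [13.0394 0.6646; 0.6646 1.3362]
tr(P') = 14.3755

14.3755


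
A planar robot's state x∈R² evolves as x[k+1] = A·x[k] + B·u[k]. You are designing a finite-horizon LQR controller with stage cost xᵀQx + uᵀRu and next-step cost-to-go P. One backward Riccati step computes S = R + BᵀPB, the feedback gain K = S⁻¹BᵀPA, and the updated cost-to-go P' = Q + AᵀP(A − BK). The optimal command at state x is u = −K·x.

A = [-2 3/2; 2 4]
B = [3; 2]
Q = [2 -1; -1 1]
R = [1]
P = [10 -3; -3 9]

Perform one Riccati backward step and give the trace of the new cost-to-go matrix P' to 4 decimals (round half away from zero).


166.6429

BᵀP = [24.0000 9.0000]
S = R + BᵀPB = [1] + [90.0000] = [91.0000]
BᵀPA = [-30.0000 72.0000]
K = S⁻¹·BᵀPA = [-0.3297 0.7912]
A−BK = [-1.0110 -0.8736; 2.6593 2.4176]
AᵀP(A−BK) = [90.1099 80.7363; 80.7363 73.5330]
P' = Q + AᵀP(A−BK) = [92.1099 79.7363; 79.7363 74.5330]
tr(P') = 166.6429


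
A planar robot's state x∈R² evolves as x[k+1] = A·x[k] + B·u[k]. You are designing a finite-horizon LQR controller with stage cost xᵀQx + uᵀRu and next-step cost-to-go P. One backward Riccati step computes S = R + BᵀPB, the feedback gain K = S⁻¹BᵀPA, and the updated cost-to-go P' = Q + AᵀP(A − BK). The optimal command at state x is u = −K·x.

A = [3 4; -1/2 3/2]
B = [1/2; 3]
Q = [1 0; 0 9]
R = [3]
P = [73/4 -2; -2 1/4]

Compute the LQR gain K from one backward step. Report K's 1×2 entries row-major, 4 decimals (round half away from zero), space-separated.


2.4918 3.1803

BᵀP = [3.1250 -0.2500]
S = R + BᵀPB = [3] + [0.8125] = [3.8125]
BᵀPA = [9.5000 12.1250]
K = S⁻¹·BᵀPA = [2.4918 3.1803]
A−BK = [1.7541 2.4098; -7.9754 -8.0410]
AᵀP(A−BK) = [146.6404 183.5994; 183.5994 230.0010]
P' = Q + AᵀP(A−BK) = [147.6404 183.5994; 183.5994 239.0010]
tr(P') = 386.6414


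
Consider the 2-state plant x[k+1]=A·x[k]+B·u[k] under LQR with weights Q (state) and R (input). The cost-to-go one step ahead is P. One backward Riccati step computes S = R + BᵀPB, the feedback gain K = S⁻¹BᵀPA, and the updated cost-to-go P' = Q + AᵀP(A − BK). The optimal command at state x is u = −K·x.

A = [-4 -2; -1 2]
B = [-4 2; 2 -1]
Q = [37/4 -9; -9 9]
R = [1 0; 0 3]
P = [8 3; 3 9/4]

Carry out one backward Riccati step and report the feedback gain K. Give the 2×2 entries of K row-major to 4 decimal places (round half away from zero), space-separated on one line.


BᵀP = [-26.0000 -7.5000; 13.0000 3.7500]
S = R + BᵀPB = [1 0; 0 3] + [89.0000 -44.5000; -44.5000 22.2500] = [90.0000 -44.5000; -44.5000 25.2500]
BᵀPA = [111.5000 37.0000; -55.7500 -18.5000]
K = S⁻¹·BᵀPA = [1.1446 0.3798; -0.1908 -0.0633]
A−BK = [0.9598 -0.3541; -3.4799 1.1771]
AᵀP(A−BK) = [15.9957 -4.3781; -4.3781 1.7759]
P' = Q + AᵀP(A−BK) = [25.2457 -13.3781; -13.3781 10.7759]
tr(P') = 36.0216

1.1446 0.3798 -0.1908 -0.0633


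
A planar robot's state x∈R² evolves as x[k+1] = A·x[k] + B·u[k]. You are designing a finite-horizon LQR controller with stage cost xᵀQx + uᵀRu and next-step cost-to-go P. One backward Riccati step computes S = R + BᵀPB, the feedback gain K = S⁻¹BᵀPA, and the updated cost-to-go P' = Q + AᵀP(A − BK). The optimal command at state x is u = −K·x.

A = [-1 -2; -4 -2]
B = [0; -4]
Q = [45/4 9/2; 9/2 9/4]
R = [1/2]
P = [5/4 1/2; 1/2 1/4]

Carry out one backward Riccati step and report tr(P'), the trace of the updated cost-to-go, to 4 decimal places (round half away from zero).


BᵀP = [-2.0000 -1.0000]
S = R + BᵀPB = [1/2] + [4.0000] = [4.5000]
BᵀPA = [6.0000 6.0000]
K = S⁻¹·BᵀPA = [1.3333 1.3333]
A−BK = [-1.0000 -2.0000; 1.3333 3.3333]
AᵀP(A−BK) = [1.2500 1.5000; 1.5000 2.0000]
P' = Q + AᵀP(A−BK) = [12.5000 6.0000; 6.0000 4.2500]
tr(P') = 16.7500

16.7500


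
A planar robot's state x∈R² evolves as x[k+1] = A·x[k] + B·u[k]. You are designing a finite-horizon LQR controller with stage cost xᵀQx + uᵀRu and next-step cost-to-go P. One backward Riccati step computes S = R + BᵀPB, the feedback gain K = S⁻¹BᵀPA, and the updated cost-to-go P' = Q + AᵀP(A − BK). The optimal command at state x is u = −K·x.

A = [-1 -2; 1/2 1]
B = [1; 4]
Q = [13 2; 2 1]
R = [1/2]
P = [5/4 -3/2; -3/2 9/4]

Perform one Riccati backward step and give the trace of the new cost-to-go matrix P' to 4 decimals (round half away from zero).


16.5334

BᵀP = [-4.7500 7.5000]
S = R + BᵀPB = [1/2] + [25.2500] = [25.7500]
BᵀPA = [8.5000 17.0000]
K = S⁻¹·BᵀPA = [0.3301 0.6602]
A−BK = [-1.3301 -2.6602; -0.8204 -1.6408]
AᵀP(A−BK) = [0.5067 1.0133; 1.0133 2.0267]
P' = Q + AᵀP(A−BK) = [13.5067 3.0133; 3.0133 3.0267]
tr(P') = 16.5334


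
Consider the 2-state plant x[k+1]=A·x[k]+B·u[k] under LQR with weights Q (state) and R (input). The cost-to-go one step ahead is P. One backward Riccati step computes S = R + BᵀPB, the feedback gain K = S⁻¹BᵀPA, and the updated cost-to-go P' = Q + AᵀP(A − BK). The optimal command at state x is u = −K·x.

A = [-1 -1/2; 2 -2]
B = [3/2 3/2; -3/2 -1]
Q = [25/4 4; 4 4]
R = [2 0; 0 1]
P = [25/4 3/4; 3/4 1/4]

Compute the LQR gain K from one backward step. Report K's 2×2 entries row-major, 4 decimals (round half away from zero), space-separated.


-0.2175 -0.0791 -0.3328 -0.3937

BᵀP = [8.2500 0.7500; 8.6250 0.8750]
S = R + BᵀPB = [2 0; 0 1] + [11.2500 11.6250; 11.6250 12.0625] = [13.2500 11.6250; 11.6250 13.0625]
BᵀPA = [-6.7500 -5.6250; -6.8750 -6.0625]
K = S⁻¹·BᵀPA = [-0.2175 -0.0791; -0.3328 -0.3937]
A−BK = [-0.1746 0.2092; 1.3410 -2.5124]
AᵀP(A−BK) = [0.4942 -0.3657; -0.3657 1.2306]
P' = Q + AᵀP(A−BK) = [6.7442 3.6343; 3.6343 5.2306]
tr(P') = 11.9749


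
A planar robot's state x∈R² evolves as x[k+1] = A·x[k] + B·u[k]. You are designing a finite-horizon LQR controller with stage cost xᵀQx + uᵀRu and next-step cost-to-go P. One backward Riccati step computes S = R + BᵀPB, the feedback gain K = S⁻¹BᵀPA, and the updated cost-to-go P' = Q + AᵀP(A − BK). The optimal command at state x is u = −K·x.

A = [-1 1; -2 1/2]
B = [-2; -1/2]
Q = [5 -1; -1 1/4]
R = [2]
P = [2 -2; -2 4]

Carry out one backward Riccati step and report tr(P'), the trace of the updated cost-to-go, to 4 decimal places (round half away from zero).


15.5357

BᵀP = [-3.0000 2.0000]
S = R + BᵀPB = [2] + [5.0000] = [7.0000]
BᵀPA = [-1.0000 -2.0000]
K = S⁻¹·BᵀPA = [-0.1429 -0.2857]
A−BK = [-1.2857 0.4286; -2.0714 0.3571]
AᵀP(A−BK) = [9.8571 -1.2857; -1.2857 0.4286]
P' = Q + AᵀP(A−BK) = [14.8571 -2.2857; -2.2857 0.6786]
tr(P') = 15.5357


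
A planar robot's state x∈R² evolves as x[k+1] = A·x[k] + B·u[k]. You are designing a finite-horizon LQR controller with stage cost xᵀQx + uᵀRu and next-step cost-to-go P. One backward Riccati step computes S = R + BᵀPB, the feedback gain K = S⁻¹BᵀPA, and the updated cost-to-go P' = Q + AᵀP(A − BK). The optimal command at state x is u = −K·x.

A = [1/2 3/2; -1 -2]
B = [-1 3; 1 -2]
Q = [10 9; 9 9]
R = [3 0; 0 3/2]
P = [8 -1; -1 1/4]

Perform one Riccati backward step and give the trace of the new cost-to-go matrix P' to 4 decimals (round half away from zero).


BᵀP = [-9.0000 1.2500; 26.0000 -3.5000]
S = R + BᵀPB = [3 0; 0 3/2] + [10.2500 -29.5000; -29.5000 85.0000] = [13.2500 -29.5000; -29.5000 86.5000]
BᵀPA = [-5.7500 -16.0000; 16.5000 46.0000]
K = S⁻¹·BᵀPA = [-0.0385 -0.0979; 0.1776 0.4984]
A−BK = [-0.0714 -0.0931; -0.6063 -0.9053]
AᵀP(A−BK) = [0.0979 0.2134; 0.2134 0.5070]
P' = Q + AᵀP(A−BK) = [10.0979 9.2134; 9.2134 9.5070]
tr(P') = 19.6049

19.6049


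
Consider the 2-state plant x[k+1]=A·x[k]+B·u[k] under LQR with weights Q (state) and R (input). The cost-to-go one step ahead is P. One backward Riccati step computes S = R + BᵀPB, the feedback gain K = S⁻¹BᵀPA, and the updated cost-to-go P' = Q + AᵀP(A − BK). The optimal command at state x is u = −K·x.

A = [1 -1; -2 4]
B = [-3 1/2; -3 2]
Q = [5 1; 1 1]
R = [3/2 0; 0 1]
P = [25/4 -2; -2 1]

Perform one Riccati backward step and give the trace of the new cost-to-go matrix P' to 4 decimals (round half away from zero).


BᵀP = [-12.7500 3.0000; -0.8750 1.0000]
S = R + BᵀPB = [3/2 0; 0 1] + [29.2500 -0.3750; -0.3750 1.5625] = [30.7500 -0.3750; -0.3750 2.5625]
BᵀPA = [-18.7500 24.7500; -2.8750 4.8750]
K = S⁻¹·BᵀPA = [-0.6246 0.8296; -1.2133 2.0238]
A−BK = [-0.2670 0.4768; -1.4470 2.4410]
AᵀP(A−BK) = [3.0513 -4.8772; -4.8772 7.8522]
P' = Q + AᵀP(A−BK) = [8.0513 -3.8772; -3.8772 8.8522]
tr(P') = 16.9035

16.9035


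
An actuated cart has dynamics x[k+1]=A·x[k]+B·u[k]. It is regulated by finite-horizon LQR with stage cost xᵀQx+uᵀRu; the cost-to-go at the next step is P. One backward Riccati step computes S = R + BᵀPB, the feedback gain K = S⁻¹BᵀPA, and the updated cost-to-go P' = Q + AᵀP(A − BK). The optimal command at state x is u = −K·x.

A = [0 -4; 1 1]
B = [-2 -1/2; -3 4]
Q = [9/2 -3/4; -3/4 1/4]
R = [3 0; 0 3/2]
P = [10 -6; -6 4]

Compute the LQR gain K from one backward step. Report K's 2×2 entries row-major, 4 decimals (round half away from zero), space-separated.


BᵀP = [-2.0000 0.0000; -29.0000 19.0000]
S = R + BᵀPB = [3 0; 0 3/2] + [4.0000 1.0000; 1.0000 90.5000] = [7.0000 1.0000; 1.0000 92.0000]
BᵀPA = [0.0000 8.0000; 19.0000 135.0000]
K = S⁻¹·BᵀPA = [-0.0295 0.9347; 0.2068 1.4572]
A−BK = [0.0443 -1.4020; 0.0840 -2.0249]
AᵀP(A−BK) = [0.0700 0.3126; 0.3126 7.7963]
P' = Q + AᵀP(A−BK) = [4.5700 -0.4374; -0.4374 8.0463]
tr(P') = 12.6163

-0.0295 0.9347 0.2068 1.4572


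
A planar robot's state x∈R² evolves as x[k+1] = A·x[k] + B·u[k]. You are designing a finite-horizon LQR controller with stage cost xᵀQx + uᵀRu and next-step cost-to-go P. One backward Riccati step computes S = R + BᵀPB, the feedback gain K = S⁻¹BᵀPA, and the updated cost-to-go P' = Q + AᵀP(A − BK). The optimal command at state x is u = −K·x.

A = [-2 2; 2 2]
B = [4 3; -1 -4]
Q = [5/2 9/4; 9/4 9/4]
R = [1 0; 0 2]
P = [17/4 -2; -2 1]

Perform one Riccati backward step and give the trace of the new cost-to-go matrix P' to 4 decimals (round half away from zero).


5.3882

BᵀP = [19.0000 -9.0000; 20.7500 -10.0000]
S = R + BᵀPB = [1 0; 0 2] + [85.0000 93.0000; 93.0000 102.2500] = [86.0000 93.0000; 93.0000 104.2500]
BᵀPA = [-56.0000 20.0000; -61.5000 21.5000]
K = S⁻¹·BᵀPA = [-0.3744 0.2701; -0.2559 -0.0348]
A−BK = [0.2654 1.0237; 0.6019 2.1311]
AᵀP(A−BK) = [0.2938 -0.0095; -0.0095 0.3444]
P' = Q + AᵀP(A−BK) = [2.7938 2.2405; 2.2405 2.5944]
tr(P') = 5.3882


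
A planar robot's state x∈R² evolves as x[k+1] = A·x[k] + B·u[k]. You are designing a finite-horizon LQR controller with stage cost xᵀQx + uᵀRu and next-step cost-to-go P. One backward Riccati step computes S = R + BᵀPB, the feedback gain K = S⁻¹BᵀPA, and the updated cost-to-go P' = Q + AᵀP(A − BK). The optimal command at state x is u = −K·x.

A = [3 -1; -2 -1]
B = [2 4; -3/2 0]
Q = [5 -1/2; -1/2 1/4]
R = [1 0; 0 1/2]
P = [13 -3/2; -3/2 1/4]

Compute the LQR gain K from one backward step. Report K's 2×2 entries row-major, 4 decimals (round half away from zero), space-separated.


BᵀP = [28.2500 -3.3750; 52.0000 -6.0000]
S = R + BᵀPB = [1 0; 0 1/2] + [61.5625 113.0000; 113.0000 208.0000] = [62.5625 113.0000; 113.0000 208.5000]
BᵀPA = [91.5000 -24.8750; 168.0000 -46.0000]
K = S⁻¹·BᵀPA = [0.3406 0.0420; 0.6212 -0.2434]
A−BK = [-0.1659 -0.1105; -1.4892 -0.9370]
AᵀP(A−BK) = [0.4800 0.0459; 0.0459 0.0990]
P' = Q + AᵀP(A−BK) = [5.4800 -0.4541; -0.4541 0.3490]
tr(P') = 5.8290

0.3406 0.0420 0.6212 -0.2434


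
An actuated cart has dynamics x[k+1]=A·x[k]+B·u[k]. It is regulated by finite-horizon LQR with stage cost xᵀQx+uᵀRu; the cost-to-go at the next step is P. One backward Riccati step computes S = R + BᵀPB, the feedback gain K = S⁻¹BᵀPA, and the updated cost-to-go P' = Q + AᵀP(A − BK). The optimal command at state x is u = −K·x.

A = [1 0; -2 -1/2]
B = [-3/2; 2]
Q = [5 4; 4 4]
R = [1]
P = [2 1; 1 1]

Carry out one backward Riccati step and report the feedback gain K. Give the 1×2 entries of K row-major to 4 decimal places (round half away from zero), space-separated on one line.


-0.5714 -0.0714

BᵀP = [-1.0000 0.5000]
S = R + BᵀPB = [1] + [2.5000] = [3.5000]
BᵀPA = [-2.0000 -0.2500]
K = S⁻¹·BᵀPA = [-0.5714 -0.0714]
A−BK = [0.1429 -0.1071; -0.8571 -0.3571]
AᵀP(A−BK) = [0.8571 0.3571; 0.3571 0.2321]
P' = Q + AᵀP(A−BK) = [5.8571 4.3571; 4.3571 4.2321]
tr(P') = 10.0893


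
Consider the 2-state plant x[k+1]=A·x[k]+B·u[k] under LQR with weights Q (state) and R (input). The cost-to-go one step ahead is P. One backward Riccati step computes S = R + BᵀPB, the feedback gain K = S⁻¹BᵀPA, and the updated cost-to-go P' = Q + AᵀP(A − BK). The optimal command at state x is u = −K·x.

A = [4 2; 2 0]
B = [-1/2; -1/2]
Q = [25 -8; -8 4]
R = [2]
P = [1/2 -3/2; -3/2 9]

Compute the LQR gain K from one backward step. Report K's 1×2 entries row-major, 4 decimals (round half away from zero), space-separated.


-1.5172 0.2759

BᵀP = [0.5000 -3.7500]
S = R + BᵀPB = [2] + [1.6250] = [3.6250]
BᵀPA = [-5.5000 1.0000]
K = S⁻¹·BᵀPA = [-1.5172 0.2759]
A−BK = [3.2414 2.1379; 1.2414 0.1379]
AᵀP(A−BK) = [11.6552 -0.4828; -0.4828 1.7241]
P' = Q + AᵀP(A−BK) = [36.6552 -8.4828; -8.4828 5.7241]
tr(P') = 42.3793


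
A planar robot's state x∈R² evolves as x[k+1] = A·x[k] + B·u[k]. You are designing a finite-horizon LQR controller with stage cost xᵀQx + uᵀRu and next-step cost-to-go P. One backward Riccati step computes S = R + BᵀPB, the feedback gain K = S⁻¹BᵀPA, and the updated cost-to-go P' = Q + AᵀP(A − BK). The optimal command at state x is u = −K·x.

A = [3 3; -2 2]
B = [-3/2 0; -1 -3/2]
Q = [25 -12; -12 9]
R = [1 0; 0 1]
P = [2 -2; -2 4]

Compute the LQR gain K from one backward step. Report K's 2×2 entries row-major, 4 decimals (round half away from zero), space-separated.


BᵀP = [-1.0000 -1.0000; 3.0000 -6.0000]
S = R + BᵀPB = [1 0; 0 1] + [2.5000 1.5000; 1.5000 9.0000] = [3.5000 1.5000; 1.5000 10.0000]
BᵀPA = [-1.0000 -5.0000; 21.0000 -3.0000]
K = S⁻¹·BᵀPA = [-1.2672 -1.3893; 2.2901 -0.0916]
A−BK = [1.0992 0.9160; 0.1679 0.4733]
AᵀP(A−BK) = [8.6412 2.5344; 2.5344 2.7786]
P' = Q + AᵀP(A−BK) = [33.6412 -9.4656; -9.4656 11.7786]
tr(P') = 45.4198

-1.2672 -1.3893 2.2901 -0.0916


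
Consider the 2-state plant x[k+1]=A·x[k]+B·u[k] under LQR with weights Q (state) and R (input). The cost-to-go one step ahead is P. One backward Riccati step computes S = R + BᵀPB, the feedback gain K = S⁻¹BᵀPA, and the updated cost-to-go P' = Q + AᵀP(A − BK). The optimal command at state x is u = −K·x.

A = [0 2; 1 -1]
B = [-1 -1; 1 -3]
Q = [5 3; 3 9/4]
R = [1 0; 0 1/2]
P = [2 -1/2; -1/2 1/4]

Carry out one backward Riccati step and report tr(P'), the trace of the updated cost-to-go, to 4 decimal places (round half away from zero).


9.6907

BᵀP = [-2.5000 0.7500; -0.5000 -0.2500]
S = R + BᵀPB = [1 0; 0 1/2] + [3.2500 0.2500; 0.2500 1.2500] = [4.2500 0.2500; 0.2500 1.7500]
BᵀPA = [0.7500 -5.7500; -0.2500 -0.7500]
K = S⁻¹·BᵀPA = [0.1864 -1.3390; -0.1695 -0.2373]
A−BK = [0.0169 0.4237; 0.3051 -0.3729]
AᵀP(A−BK) = [0.0678 -0.3051; -0.3051 2.3729]
P' = Q + AᵀP(A−BK) = [5.0678 2.6949; 2.6949 4.6229]
tr(P') = 9.6907


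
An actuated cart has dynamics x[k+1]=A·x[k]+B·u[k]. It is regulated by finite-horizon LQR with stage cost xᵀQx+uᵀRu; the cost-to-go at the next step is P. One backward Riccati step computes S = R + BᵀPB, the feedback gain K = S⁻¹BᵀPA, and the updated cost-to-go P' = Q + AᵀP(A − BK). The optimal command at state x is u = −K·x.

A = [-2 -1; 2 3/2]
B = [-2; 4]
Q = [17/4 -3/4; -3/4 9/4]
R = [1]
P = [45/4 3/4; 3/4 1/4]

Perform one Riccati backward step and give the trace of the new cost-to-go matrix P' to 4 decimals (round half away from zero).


BᵀP = [-19.5000 -0.5000]
S = R + BᵀPB = [1] + [37.0000] = [38.0000]
BᵀPA = [38.0000 18.7500]
K = S⁻¹·BᵀPA = [1.0000 0.4934]
A−BK = [0.0000 -0.0132; -2.0000 -0.4737]
AᵀP(A−BK) = [2.0000 0.7500; 0.7500 0.3109]
P' = Q + AᵀP(A−BK) = [6.2500 0.0000; 0.0000 2.5609]
tr(P') = 8.8109

8.8109


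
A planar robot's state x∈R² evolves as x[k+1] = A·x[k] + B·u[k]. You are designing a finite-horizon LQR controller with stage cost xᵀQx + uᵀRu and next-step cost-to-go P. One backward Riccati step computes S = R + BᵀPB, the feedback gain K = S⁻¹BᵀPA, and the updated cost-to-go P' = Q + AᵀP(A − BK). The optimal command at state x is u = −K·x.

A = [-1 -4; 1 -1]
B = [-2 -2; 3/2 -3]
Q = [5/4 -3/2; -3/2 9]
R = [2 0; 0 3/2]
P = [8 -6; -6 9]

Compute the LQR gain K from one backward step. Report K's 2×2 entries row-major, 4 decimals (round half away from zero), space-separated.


0.5412 1.0697 -0.0626 0.8317

BᵀP = [-25.0000 25.5000; 2.0000 -15.0000]
S = R + BᵀPB = [2 0; 0 3/2] + [88.2500 -26.5000; -26.5000 41.0000] = [90.2500 -26.5000; -26.5000 42.5000]
BᵀPA = [50.5000 74.5000; -17.0000 7.0000]
K = S⁻¹·BᵀPA = [0.5412 1.0697; -0.0626 0.8317]
A−BK = [-0.0427 -0.1972; 0.0006 -0.1095]
AᵀP(A−BK) = [0.6065 1.1192; 1.1192 3.4860]
P' = Q + AᵀP(A−BK) = [1.8565 -0.3808; -0.3808 12.4860]
tr(P') = 14.3426


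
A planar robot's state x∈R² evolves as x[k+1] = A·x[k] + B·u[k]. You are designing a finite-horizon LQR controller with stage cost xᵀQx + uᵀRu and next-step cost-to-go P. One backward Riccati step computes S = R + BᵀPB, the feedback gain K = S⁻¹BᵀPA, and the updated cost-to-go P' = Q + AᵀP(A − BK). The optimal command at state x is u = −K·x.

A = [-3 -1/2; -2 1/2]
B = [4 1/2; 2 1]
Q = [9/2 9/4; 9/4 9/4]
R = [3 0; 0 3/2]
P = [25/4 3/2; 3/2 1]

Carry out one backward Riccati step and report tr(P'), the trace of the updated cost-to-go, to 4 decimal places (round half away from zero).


BᵀP = [28.0000 8.0000; 4.6250 1.7500]
S = R + BᵀPB = [3 0; 0 3/2] + [128.0000 22.0000; 22.0000 4.0625] = [131.0000 22.0000; 22.0000 5.5625]
BᵀPA = [-100.0000 -10.0000; -17.3750 -1.4375]
K = S⁻¹·BᵀPA = [-0.7111 -0.0981; -0.3111 0.1295]
A−BK = [0.0000 -0.1724; -0.2667 0.5667]
AᵀP(A−BK) = [1.7333 0.0667; 0.0667 0.2678]
P' = Q + AᵀP(A−BK) = [6.2333 2.3167; 2.3167 2.5178]
tr(P') = 8.7511

8.7511


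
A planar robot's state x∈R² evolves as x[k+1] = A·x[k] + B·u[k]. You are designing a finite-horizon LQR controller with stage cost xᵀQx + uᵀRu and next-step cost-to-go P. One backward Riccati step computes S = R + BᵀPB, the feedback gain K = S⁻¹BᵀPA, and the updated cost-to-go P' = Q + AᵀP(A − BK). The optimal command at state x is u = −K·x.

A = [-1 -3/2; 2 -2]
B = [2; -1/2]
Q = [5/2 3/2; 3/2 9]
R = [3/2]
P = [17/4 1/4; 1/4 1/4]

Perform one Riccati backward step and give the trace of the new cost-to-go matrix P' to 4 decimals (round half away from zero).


BᵀP = [8.3750 0.3750]
S = R + BᵀPB = [3/2] + [16.5625] = [18.0625]
BᵀPA = [-7.6250 -13.3125]
K = S⁻¹·BᵀPA = [-0.4221 -0.7370]
A−BK = [-0.1557 -0.0260; 1.7889 -2.3685]
AᵀP(A−BK) = [1.0311 -0.4948; -0.4948 2.2509]
P' = Q + AᵀP(A−BK) = [3.5311 1.0052; 1.0052 11.2509]
tr(P') = 14.7820

14.7820


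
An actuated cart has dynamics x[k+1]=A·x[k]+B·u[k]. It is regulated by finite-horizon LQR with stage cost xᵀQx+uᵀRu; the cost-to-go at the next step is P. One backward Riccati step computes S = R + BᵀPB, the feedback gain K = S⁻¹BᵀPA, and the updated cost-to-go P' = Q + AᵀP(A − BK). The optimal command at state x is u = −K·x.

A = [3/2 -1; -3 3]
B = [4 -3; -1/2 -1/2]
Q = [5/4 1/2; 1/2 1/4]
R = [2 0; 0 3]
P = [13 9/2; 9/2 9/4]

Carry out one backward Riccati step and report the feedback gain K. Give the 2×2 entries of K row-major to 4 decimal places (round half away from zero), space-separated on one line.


BᵀP = [49.7500 16.8750; -41.2500 -14.6250]
S = R + BᵀPB = [2 0; 0 3] + [190.5625 -157.6875; -157.6875 131.0625] = [192.5625 -157.6875; -157.6875 134.0625]
BᵀPA = [24.0000 0.8750; -18.0000 -2.6250]
K = S⁻¹·BᵀPA = [0.3991 -0.3122; 0.3351 -0.3868]
A−BK = [0.9091 -0.9116; -2.6329 2.6505]
AᵀP(A−BK) = [5.4547 -5.4695; -5.4695 5.5078]
P' = Q + AᵀP(A−BK) = [6.7047 -4.9695; -4.9695 5.7578]
tr(P') = 12.4625

0.3991 -0.3122 0.3351 -0.3868
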